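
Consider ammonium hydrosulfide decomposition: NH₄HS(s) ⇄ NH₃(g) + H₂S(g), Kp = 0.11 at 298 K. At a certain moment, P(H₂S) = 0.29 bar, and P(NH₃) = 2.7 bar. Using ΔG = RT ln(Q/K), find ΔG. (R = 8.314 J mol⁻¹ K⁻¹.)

ΔG = 4.86 kJ/mol

(NH₄HS is a pure solid — omitted from Qp.)
Qp = P(NH₃)·P(H₂S) = (2.7)·(0.29) = 0.783
ΔG = RT ln(Qp/Kp) = (8.314 J mol⁻¹ K⁻¹)(298 K) × ln(0.783/0.11)
   = (2.478 kJ/mol)(1.963) = 4.86 kJ/mol
ΔG > 0, so the forward reaction is non-spontaneous (proceeds in reverse).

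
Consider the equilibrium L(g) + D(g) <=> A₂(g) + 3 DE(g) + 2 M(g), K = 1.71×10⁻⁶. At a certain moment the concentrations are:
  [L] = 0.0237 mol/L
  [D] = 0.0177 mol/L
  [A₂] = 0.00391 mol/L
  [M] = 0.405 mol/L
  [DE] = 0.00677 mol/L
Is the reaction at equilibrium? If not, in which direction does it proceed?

Q = [A₂]·[DE]³·[M]² / ([L]·[D]) = (0.00391)·(0.00677)³·(0.405)² / ((0.0237)·(0.0177)) = 4.74×10⁻⁷
Q = 4.74×10⁻⁷ < K = 1.71×10⁻⁶, so the forward reaction proceeds.

toward products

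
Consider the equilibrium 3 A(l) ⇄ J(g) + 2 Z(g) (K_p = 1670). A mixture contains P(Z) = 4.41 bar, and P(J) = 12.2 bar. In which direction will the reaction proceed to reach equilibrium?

toward products

(A is a pure liquid — omitted from Q_p.)
Q_p = P(J)·P(Z)² = (12.2)·(4.41)² = 237
Q_p = 237 < K_p = 1670, so the forward reaction proceeds.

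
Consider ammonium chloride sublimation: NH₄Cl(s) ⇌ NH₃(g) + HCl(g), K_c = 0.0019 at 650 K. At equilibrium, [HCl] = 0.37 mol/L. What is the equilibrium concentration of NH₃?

(NH₄Cl is a pure solid — omitted from K_c.)
At equilibrium, K_c = [NH₃]·[HCl] = 0.0019.
([NH₃])·(0.37) = 0.0019
[NH₃] = 0.00514 = 0.0051 mol/L

[NH₃] = 0.0051 mol/L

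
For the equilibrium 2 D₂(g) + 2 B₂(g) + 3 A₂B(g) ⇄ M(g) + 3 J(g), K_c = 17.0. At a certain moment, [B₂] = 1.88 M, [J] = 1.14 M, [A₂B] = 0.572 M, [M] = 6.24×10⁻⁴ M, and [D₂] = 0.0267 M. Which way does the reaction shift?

forward (toward products)

Q_c = [M]·[J]³ / ([D₂]²·[B₂]²·[A₂B]³) = (6.24×10⁻⁴)·(1.14)³ / ((0.0267)²·(1.88)²·(0.572)³) = 1.96
Q_c = 1.96 < K_c = 17.0, so the forward reaction proceeds.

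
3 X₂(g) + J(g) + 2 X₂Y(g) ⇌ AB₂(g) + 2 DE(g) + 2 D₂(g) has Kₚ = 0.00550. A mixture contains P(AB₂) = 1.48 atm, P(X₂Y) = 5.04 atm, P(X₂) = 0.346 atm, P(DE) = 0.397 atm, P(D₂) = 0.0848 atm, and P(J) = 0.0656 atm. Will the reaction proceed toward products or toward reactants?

Qₚ = P(AB₂)·P(DE)²·P(D₂)² / (P(X₂)³·P(J)·P(X₂Y)²) = (1.48)·(0.397)²·(0.0848)² / ((0.346)³·(0.0656)·(5.04)²) = 0.0243
Qₚ = 0.0243 > Kₚ = 0.00550, so the reverse reaction proceeds.

to the left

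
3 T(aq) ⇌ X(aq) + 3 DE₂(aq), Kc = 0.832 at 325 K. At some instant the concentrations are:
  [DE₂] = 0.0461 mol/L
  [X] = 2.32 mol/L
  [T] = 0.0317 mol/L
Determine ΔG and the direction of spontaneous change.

Qc = [X]·[DE₂]³ / [T]³ = (2.32)·(0.0461)³ / (0.0317)³ = 7.14
ΔG = RT ln(Qc/Kc) = (8.314 J mol⁻¹ K⁻¹)(325 K) × ln(7.14/0.832)
   = (2.702 kJ/mol)(2.150) = 5.81 kJ/mol
ΔG > 0, so the forward reaction is non-spontaneous (proceeds in reverse).

ΔG = 5.81 kJ/mol; the forward reaction is non-spontaneous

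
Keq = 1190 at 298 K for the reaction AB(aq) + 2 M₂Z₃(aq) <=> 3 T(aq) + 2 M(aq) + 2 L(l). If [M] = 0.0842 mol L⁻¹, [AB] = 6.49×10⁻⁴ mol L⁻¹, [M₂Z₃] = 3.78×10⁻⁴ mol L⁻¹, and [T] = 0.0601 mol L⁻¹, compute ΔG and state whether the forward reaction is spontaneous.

ΔG = 6.53 kJ/mol; the forward reaction is non-spontaneous

(L is a pure liquid — omitted from Q.)
Q = [T]³·[M]² / ([AB]·[M₂Z₃]²) = (0.0601)³·(0.0842)² / ((6.49×10⁻⁴)·(3.78×10⁻⁴)²) = 16600
ΔG = RT ln(Q/Keq) = (8.314 J mol⁻¹ K⁻¹)(298 K) × ln(16600/1190)
   = (2.478 kJ/mol)(2.635) = 6.53 kJ/mol
ΔG > 0, so the forward reaction is non-spontaneous (proceeds in reverse).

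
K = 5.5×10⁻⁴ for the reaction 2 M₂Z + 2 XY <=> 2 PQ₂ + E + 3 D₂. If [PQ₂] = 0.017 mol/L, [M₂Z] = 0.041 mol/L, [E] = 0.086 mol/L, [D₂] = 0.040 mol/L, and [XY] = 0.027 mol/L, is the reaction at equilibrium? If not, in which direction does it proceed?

Q = [PQ₂]²·[E]·[D₂]³ / ([M₂Z]²·[XY]²) = (0.017)²·(0.086)·(0.040)³ / ((0.041)²·(0.027)²) = 0.0013
Q = 0.0013 > K = 5.5×10⁻⁴, so the reverse reaction proceeds.

reverse (toward reactants)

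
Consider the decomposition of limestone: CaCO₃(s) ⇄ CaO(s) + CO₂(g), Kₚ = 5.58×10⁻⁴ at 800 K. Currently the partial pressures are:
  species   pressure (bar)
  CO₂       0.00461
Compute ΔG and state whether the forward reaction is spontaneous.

(CaCO₃, CaO are pure solids — omitted from Qₚ.)
Qₚ = P(CO₂) = 0.00461
ΔG = RT ln(Qₚ/Kₚ) = (8.314 J mol⁻¹ K⁻¹)(800 K) × ln(0.00461/5.58×10⁻⁴)
   = (6.651 kJ/mol)(2.112) = 14.0 kJ/mol
ΔG > 0, so the forward reaction is non-spontaneous (proceeds in reverse).

ΔG = 14.0 kJ/mol; the forward reaction is non-spontaneous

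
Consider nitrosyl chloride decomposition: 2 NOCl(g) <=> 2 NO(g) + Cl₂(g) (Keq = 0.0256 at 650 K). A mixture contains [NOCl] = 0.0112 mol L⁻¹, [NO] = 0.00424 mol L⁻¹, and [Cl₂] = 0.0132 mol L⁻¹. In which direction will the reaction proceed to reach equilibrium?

forward (toward products)

Q = [NO]²·[Cl₂] / [NOCl]² = (0.00424)²·(0.0132) / (0.0112)² = 0.00189
Q = 0.00189 < Keq = 0.0256, so the forward reaction proceeds.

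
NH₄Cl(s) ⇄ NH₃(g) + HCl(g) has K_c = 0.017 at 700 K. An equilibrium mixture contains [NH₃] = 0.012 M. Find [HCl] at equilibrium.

(NH₄Cl is a pure solid — omitted from K_c.)
At equilibrium, K_c = [NH₃]·[HCl] = 0.017.
(0.012)·([HCl]) = 0.017
[HCl] = 1.42 = 1.4 M

[HCl] = 1.4 M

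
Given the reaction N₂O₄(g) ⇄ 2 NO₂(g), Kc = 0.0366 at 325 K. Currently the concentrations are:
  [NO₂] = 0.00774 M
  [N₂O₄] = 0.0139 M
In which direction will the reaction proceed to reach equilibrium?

Qc = [NO₂]² / [N₂O₄] = (0.00774)² / (0.0139) = 0.00431
Qc = 0.00431 < Kc = 0.0366, so the forward reaction proceeds.

in the forward direction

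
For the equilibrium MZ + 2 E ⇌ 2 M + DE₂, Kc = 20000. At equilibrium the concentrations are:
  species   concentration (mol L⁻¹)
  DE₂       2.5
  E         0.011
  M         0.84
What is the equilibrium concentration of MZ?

At equilibrium, Kc = [M]²·[DE₂] / ([MZ]·[E]²) = 20000.
(0.84)²·(2.5) / (([MZ])·(0.011)²) = 20000
[MZ] = 0.729 = 0.73 mol L⁻¹

[MZ] = 0.73 mol L⁻¹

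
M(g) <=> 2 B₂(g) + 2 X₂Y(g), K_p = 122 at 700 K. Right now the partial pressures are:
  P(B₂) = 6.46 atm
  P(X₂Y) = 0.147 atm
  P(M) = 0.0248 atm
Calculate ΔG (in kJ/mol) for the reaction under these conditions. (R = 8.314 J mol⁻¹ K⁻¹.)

Q_p = P(B₂)²·P(X₂Y)² / P(M) = (6.46)²·(0.147)² / (0.0248) = 36.4
ΔG = RT ln(Q_p/K_p) = (8.314 J mol⁻¹ K⁻¹)(700 K) × ln(36.4/122)
   = (5.820 kJ/mol)(-1.209) = -7.04 kJ/mol
ΔG < 0, so the forward reaction is spontaneous (proceeds forward).

ΔG = -7.04 kJ/mol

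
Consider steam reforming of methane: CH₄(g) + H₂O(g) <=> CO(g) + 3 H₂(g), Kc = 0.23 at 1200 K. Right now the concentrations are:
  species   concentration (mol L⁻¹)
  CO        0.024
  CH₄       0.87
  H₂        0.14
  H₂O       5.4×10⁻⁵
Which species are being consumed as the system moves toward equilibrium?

Qc = [CO]·[H₂]³ / ([CH₄]·[H₂O]) = (0.024)·(0.14)³ / ((0.87)·(5.4×10⁻⁵)) = 1.4
Qc = 1.4 > Kc = 0.23: net reverse reaction.

CO, H₂ (products)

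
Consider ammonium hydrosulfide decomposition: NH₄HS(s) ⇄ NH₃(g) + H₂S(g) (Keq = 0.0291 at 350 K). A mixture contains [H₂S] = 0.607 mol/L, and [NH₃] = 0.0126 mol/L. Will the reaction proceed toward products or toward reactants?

in the forward direction

(NH₄HS is a pure solid — omitted from Q.)
Q = [NH₃]·[H₂S] = (0.0126)·(0.607) = 0.00765
Q = 0.00765 < Keq = 0.0291, so the forward reaction proceeds.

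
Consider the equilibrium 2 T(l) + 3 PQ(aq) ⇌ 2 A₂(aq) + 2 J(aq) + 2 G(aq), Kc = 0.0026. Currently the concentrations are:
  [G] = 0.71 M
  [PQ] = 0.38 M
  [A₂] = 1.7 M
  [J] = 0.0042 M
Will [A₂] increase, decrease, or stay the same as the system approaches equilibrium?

(T is a pure liquid — omitted from Qc.)
Qc = [A₂]²·[J]²·[G]² / [PQ]³ = (1.7)²·(0.0042)²·(0.71)² / (0.38)³ = 4.7e-4
Qc = 4.7e-4 < Kc = 0.0026: net forward reaction.
A₂ is a product, so it increases.

increase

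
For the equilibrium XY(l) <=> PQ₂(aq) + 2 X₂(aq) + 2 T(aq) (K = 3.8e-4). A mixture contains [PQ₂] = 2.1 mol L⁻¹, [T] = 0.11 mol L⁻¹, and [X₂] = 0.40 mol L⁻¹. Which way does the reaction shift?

reverse (toward reactants)

(XY is a pure liquid — omitted from Q.)
Q = [PQ₂]·[X₂]²·[T]² = (2.1)·(0.40)²·(0.11)² = 0.0041
Q = 0.0041 > K = 3.8e-4, so the reverse reaction proceeds.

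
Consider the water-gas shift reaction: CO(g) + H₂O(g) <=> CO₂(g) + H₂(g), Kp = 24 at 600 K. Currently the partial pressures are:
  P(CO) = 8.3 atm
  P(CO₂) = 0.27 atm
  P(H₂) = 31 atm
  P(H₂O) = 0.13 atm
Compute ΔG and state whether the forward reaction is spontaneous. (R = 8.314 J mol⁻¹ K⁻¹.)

ΔG = -5.63 kJ/mol; the forward reaction is spontaneous

Qp = P(CO₂)·P(H₂) / (P(CO)·P(H₂O)) = (0.27)·(31) / ((8.3)·(0.13)) = 7.76
ΔG = RT ln(Qp/Kp) = (8.314 J mol⁻¹ K⁻¹)(600 K) × ln(7.76/24)
   = (4.988 kJ/mol)(-1.129) = -5.63 kJ/mol
ΔG < 0, so the forward reaction is spontaneous (proceeds forward).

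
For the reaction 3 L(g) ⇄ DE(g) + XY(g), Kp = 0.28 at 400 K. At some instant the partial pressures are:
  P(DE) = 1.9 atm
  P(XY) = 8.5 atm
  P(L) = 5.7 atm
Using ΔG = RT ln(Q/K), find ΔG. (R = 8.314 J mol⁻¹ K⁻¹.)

ΔG = -3.88 kJ/mol

Qp = P(DE)·P(XY) / P(L)³ = (1.9)·(8.5) / (5.7)³ = 0.0872
ΔG = RT ln(Qp/Kp) = (8.314 J mol⁻¹ K⁻¹)(400 K) × ln(0.0872/0.28)
   = (3.326 kJ/mol)(-1.167) = -3.88 kJ/mol
ΔG < 0, so the forward reaction is spontaneous (proceeds forward).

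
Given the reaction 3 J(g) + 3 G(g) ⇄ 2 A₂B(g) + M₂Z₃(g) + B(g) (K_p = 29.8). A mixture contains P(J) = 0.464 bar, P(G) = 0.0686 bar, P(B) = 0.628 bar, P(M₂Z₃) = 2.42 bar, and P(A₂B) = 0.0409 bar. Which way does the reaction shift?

to the left

Q_p = P(A₂B)²·P(M₂Z₃)·P(B) / (P(J)³·P(G)³) = (0.0409)²·(2.42)·(0.628) / ((0.464)³·(0.0686)³) = 78.8
Q_p = 78.8 > K_p = 29.8, so the reverse reaction proceeds.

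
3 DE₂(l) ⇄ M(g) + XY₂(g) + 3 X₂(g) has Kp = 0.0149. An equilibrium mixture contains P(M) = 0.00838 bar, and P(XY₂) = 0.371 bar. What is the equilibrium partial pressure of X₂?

P(X₂) = 1.69 bar

(DE₂ is a pure liquid — omitted from Kp.)
At equilibrium, Kp = P(M)·P(XY₂)·P(X₂)³ = 0.0149.
(0.00838)·(0.371)·(P(X₂))³ = 0.0149
P(X₂)³ = 4.79 ⇒ P(X₂) = 1.69 bar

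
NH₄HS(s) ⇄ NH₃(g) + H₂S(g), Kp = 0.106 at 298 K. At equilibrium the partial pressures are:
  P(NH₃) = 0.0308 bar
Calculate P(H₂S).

P(H₂S) = 3.44 bar

(NH₄HS is a pure solid — omitted from Kp.)
At equilibrium, Kp = P(NH₃)·P(H₂S) = 0.106.
(0.0308)·(P(H₂S)) = 0.106
P(H₂S) = 3.44 bar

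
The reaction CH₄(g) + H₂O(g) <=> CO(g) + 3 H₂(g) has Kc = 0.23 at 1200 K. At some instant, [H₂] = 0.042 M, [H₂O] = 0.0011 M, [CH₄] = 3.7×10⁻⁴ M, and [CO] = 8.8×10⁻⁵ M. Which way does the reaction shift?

to the right

Qc = [CO]·[H₂]³ / ([CH₄]·[H₂O]) = (8.8×10⁻⁵)·(0.042)³ / ((3.7×10⁻⁴)·(0.0011)) = 0.016
Qc = 0.016 < Kc = 0.23, so the forward reaction proceeds.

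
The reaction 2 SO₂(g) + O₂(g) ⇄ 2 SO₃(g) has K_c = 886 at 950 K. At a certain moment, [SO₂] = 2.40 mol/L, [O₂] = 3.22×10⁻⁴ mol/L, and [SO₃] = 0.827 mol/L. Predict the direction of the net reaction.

Q_c = [SO₃]² / ([SO₂]²·[O₂]) = (0.827)² / ((2.40)²·(3.22×10⁻⁴)) = 369
Q_c = 369 < K_c = 886, so the forward reaction proceeds.

toward products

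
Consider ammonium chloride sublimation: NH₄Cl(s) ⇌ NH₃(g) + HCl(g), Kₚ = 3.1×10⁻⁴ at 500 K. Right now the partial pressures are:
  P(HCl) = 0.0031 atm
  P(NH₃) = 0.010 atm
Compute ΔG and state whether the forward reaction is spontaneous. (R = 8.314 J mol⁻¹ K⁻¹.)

(NH₄Cl is a pure solid — omitted from Qₚ.)
Qₚ = P(NH₃)·P(HCl) = (0.010)·(0.0031) = 3.10×10⁻⁵
ΔG = RT ln(Qₚ/Kₚ) = (8.314 J mol⁻¹ K⁻¹)(500 K) × ln(3.10×10⁻⁵/3.1×10⁻⁴)
   = (4.157 kJ/mol)(-2.303) = -9.57 kJ/mol
ΔG < 0, so the forward reaction is spontaneous (proceeds forward).

ΔG = -9.57 kJ/mol; the forward reaction is spontaneous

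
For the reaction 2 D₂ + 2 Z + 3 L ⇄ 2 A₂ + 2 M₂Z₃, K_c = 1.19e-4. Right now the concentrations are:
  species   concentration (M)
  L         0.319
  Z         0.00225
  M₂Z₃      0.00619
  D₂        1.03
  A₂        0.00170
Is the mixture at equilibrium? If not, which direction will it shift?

no; Q > K, reaction proceeds in reverse

Q_c = [A₂]²·[M₂Z₃]² / ([D₂]²·[Z]²·[L]³) = (0.00170)²·(0.00619)² / ((1.03)²·(0.00225)²·(0.319)³) = 6.35e-4
Q_c = 6.35e-4 > K_c = 1.19e-4: net reverse reaction.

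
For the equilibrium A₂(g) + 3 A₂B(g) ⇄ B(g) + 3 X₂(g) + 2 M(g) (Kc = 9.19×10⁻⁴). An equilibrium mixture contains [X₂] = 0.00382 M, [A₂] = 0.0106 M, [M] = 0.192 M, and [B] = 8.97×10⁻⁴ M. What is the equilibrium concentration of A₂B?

[A₂B] = 0.00574 M

At equilibrium, Kc = [B]·[X₂]³·[M]² / ([A₂]·[A₂B]³) = 9.19×10⁻⁴.
(8.97×10⁻⁴)·(0.00382)³·(0.192)² / ((0.0106)·([A₂B])³) = 9.19×10⁻⁴
[A₂B]³ = 1.89×10⁻⁷ ⇒ [A₂B] = 0.00574 M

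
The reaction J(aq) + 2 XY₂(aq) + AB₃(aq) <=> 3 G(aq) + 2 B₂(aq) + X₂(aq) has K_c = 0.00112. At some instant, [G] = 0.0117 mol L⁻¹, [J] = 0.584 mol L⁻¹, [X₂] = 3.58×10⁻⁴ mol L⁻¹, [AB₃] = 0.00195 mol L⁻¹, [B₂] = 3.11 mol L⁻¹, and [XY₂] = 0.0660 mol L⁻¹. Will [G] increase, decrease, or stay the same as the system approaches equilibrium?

stay the same

Q_c = [G]³·[B₂]²·[X₂] / ([J]·[XY₂]²·[AB₃]) = (0.0117)³·(3.11)²·(3.58×10⁻⁴) / ((0.584)·(0.0660)²·(0.00195)) = 0.00112
Q_c = 0.00112 = K_c; the system is at equilibrium.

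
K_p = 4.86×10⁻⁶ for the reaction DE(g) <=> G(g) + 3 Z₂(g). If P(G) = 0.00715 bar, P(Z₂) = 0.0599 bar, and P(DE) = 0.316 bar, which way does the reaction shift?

Q_p = P(G)·P(Z₂)³ / P(DE) = (0.00715)·(0.0599)³ / (0.316) = 4.86×10⁻⁶
Q_p = 4.86×10⁻⁶ = K_p, so the system is already at equilibrium.

at equilibrium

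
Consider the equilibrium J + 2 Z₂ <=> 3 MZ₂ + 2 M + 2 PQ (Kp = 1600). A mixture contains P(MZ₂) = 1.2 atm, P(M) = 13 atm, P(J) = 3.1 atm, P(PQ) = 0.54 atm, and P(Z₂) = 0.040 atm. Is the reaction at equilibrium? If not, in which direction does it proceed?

in the reverse direction

Qp = P(MZ₂)³·P(M)²·P(PQ)² / (P(J)·P(Z₂)²) = (1.2)³·(13)²·(0.54)² / ((3.1)·(0.040)²) = 17000
Qp = 17000 > Kp = 1600, so the reverse reaction proceeds.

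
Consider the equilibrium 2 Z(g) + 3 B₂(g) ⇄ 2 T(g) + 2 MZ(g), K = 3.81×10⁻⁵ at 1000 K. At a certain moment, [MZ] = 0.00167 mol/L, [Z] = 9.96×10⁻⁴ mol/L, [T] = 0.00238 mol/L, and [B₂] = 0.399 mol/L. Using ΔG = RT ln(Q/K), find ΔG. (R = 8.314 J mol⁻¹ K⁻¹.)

ΔG = 15.7 kJ/mol

Q = [T]²·[MZ]² / ([Z]²·[B₂]³) = (0.00238)²·(0.00167)² / ((9.96×10⁻⁴)²·(0.399)³) = 2.51×10⁻⁴
ΔG = RT ln(Q/K) = (8.314 J mol⁻¹ K⁻¹)(1000 K) × ln(2.51×10⁻⁴/3.81×10⁻⁵)
   = (8.314 kJ/mol)(1.885) = 15.7 kJ/mol
ΔG > 0, so the forward reaction is non-spontaneous (proceeds in reverse).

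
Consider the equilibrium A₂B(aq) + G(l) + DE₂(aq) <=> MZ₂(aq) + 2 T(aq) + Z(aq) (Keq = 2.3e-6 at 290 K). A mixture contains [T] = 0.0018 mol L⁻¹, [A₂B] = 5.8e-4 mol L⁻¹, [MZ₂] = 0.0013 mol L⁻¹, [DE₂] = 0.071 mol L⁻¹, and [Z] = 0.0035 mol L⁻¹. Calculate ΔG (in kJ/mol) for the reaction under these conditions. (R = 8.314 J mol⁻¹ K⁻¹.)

(G is a pure liquid — omitted from Q.)
Q = [MZ₂]·[T]²·[Z] / ([A₂B]·[DE₂]) = (0.0013)·(0.0018)²·(0.0035) / ((5.8e-4)·(0.071)) = 3.58e-7
ΔG = RT ln(Q/Keq) = (8.314 J mol⁻¹ K⁻¹)(290 K) × ln(3.58e-7/2.3e-6)
   = (2.411 kJ/mol)(-1.860) = -4.48 kJ/mol
ΔG < 0, so the forward reaction is spontaneous (proceeds forward).

ΔG = -4.48 kJ/mol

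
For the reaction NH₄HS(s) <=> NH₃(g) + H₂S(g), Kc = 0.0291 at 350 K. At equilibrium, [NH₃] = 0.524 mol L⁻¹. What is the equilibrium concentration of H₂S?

[H₂S] = 0.0555 mol L⁻¹

(NH₄HS is a pure solid — omitted from Kc.)
At equilibrium, Kc = [NH₃]·[H₂S] = 0.0291.
(0.524)·([H₂S]) = 0.0291
[H₂S] = 0.0555 mol L⁻¹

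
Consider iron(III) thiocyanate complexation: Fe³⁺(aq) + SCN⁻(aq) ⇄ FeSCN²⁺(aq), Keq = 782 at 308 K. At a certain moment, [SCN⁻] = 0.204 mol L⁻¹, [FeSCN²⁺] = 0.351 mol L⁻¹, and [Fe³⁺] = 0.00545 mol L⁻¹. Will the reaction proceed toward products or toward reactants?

Q = [FeSCN²⁺] / ([Fe³⁺]·[SCN⁻]) = (0.351) / ((0.00545)·(0.204)) = 316
Q = 316 < Keq = 782, so the forward reaction proceeds.

toward products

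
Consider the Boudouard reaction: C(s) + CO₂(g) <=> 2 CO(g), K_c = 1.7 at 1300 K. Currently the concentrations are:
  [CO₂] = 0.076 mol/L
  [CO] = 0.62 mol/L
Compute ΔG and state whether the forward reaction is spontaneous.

ΔG = 11.8 kJ/mol; the forward reaction is non-spontaneous

(C is a pure solid — omitted from Q_c.)
Q_c = [CO]² / [CO₂] = (0.62)² / (0.076) = 5.06
ΔG = RT ln(Q_c/K_c) = (8.314 J mol⁻¹ K⁻¹)(1300 K) × ln(5.06/1.7)
   = (10.81 kJ/mol)(1.091) = 11.8 kJ/mol
ΔG > 0, so the forward reaction is non-spontaneous (proceeds in reverse).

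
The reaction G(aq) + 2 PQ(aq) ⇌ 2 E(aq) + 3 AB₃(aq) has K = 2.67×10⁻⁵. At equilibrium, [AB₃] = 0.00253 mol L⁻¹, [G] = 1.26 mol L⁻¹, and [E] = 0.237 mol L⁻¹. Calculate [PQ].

[PQ] = 0.00520 mol L⁻¹

At equilibrium, K = [E]²·[AB₃]³ / ([G]·[PQ]²) = 2.67×10⁻⁵.
(0.237)²·(0.00253)³ / ((1.26)·([PQ])²) = 2.67×10⁻⁵
[PQ]² = 2.70×10⁻⁵ ⇒ [PQ] = 0.00520 mol L⁻¹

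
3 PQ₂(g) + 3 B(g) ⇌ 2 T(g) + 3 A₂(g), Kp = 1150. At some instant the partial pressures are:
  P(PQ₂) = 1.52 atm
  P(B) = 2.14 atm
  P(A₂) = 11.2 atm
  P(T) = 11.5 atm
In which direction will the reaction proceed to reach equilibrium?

in the reverse direction

Qp = P(T)²·P(A₂)³ / (P(PQ₂)³·P(B)³) = (11.5)²·(11.2)³ / ((1.52)³·(2.14)³) = 5400
Qp = 5400 > Kp = 1150, so the reverse reaction proceeds.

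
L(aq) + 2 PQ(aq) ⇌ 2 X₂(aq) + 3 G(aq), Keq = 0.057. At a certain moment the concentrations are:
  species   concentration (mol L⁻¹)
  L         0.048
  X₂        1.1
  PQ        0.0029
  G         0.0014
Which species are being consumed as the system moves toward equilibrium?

Q = [X₂]²·[G]³ / ([L]·[PQ]²) = (1.1)²·(0.0014)³ / ((0.048)·(0.0029)²) = 0.0082
Q = 0.0082 < Keq = 0.057: net forward reaction.

L, PQ (reactants)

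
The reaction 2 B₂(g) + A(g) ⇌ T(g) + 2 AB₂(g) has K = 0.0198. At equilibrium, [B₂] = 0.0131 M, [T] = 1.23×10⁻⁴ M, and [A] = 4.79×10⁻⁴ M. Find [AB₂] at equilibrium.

[AB₂] = 0.00364 M

At equilibrium, K = [T]·[AB₂]² / ([B₂]²·[A]) = 0.0198.
(1.23×10⁻⁴)·([AB₂])² / ((0.0131)²·(4.79×10⁻⁴)) = 0.0198
[AB₂]² = 1.32×10⁻⁵ ⇒ [AB₂] = 0.00364 M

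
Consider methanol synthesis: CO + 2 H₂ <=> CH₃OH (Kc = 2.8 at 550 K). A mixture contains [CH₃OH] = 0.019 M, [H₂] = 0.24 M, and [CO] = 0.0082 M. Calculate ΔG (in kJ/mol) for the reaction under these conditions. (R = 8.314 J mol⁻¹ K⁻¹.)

Qc = [CH₃OH] / ([CO]·[H₂]²) = (0.019) / ((0.0082)·(0.24)²) = 40.2
ΔG = RT ln(Qc/Kc) = (8.314 J mol⁻¹ K⁻¹)(550 K) × ln(40.2/2.8)
   = (4.573 kJ/mol)(2.664) = 12.2 kJ/mol
ΔG > 0, so the forward reaction is non-spontaneous (proceeds in reverse).

ΔG = 12.2 kJ/mol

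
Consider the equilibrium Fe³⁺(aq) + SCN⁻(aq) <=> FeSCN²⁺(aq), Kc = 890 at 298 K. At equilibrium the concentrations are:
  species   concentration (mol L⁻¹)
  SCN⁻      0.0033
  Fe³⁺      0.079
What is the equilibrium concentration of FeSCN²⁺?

At equilibrium, Kc = [FeSCN²⁺] / ([Fe³⁺]·[SCN⁻]) = 890.
([FeSCN²⁺]) / ((0.079)·(0.0033)) = 890
[FeSCN²⁺] = 0.232 = 0.23 mol L⁻¹

[FeSCN²⁺] = 0.23 mol L⁻¹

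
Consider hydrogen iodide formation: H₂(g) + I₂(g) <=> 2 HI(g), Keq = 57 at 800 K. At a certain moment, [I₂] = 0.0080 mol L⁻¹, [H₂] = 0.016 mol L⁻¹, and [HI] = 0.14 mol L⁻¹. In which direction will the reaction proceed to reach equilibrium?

in the reverse direction

Q = [HI]² / ([H₂]·[I₂]) = (0.14)² / ((0.016)·(0.0080)) = 150
Q = 150 > Keq = 57, so the reverse reaction proceeds.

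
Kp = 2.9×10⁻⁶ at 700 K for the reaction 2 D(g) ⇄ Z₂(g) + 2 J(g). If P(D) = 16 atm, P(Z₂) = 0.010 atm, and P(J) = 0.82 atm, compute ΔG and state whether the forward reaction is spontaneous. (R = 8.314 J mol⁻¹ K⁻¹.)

Qp = P(Z₂)·P(J)² / P(D)² = (0.010)·(0.82)² / (16)² = 2.63×10⁻⁵
ΔG = RT ln(Qp/Kp) = (8.314 J mol⁻¹ K⁻¹)(700 K) × ln(2.63×10⁻⁵/2.9×10⁻⁶)
   = (5.820 kJ/mol)(2.205) = 12.8 kJ/mol
ΔG > 0, so the forward reaction is non-spontaneous (proceeds in reverse).

ΔG = 12.8 kJ/mol; the forward reaction is non-spontaneous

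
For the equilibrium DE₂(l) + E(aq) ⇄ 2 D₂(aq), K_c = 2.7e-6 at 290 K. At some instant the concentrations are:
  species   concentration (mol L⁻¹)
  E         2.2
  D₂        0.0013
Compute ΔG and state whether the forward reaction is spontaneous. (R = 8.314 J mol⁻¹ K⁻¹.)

(DE₂ is a pure liquid — omitted from Q_c.)
Q_c = [D₂]² / [E] = (0.0013)² / (2.2) = 7.68e-7
ΔG = RT ln(Q_c/K_c) = (8.314 J mol⁻¹ K⁻¹)(290 K) × ln(7.68e-7/2.7e-6)
   = (2.411 kJ/mol)(-1.257) = -3.03 kJ/mol
ΔG < 0, so the forward reaction is spontaneous (proceeds forward).

ΔG = -3.03 kJ/mol; the forward reaction is spontaneous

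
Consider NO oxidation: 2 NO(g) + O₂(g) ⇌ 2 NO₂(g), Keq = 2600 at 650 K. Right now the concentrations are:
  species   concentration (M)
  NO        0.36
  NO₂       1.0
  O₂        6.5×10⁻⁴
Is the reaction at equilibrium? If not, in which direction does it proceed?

Q = [NO₂]² / ([NO]²·[O₂]) = (1.0)² / ((0.36)²·(6.5×10⁻⁴)) = 12000
Q = 12000 > Keq = 2600, so the reverse reaction proceeds.

toward reactants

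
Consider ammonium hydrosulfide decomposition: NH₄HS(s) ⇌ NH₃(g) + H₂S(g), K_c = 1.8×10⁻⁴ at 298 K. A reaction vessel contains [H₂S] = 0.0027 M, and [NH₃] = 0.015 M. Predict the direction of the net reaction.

in the forward direction

(NH₄HS is a pure solid — omitted from Q_c.)
Q_c = [NH₃]·[H₂S] = (0.015)·(0.0027) = 4.0×10⁻⁵
Q_c = 4.0×10⁻⁵ < K_c = 1.8×10⁻⁴, so the forward reaction proceeds.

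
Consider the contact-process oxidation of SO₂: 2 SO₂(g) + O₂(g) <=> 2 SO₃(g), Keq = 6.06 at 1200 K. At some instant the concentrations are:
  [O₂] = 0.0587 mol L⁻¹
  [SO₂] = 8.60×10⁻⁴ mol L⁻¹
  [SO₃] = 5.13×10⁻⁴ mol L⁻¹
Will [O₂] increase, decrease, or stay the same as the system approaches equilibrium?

Q = [SO₃]² / ([SO₂]²·[O₂]) = (5.13×10⁻⁴)² / ((8.60×10⁻⁴)²·(0.0587)) = 6.06
Q = 6.06 = Keq; the system is at equilibrium.

stay the same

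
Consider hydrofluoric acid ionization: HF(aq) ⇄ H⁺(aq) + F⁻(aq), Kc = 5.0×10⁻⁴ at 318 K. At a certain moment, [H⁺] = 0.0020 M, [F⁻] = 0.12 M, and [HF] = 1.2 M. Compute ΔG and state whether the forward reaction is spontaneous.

ΔG = -2.42 kJ/mol; the forward reaction is spontaneous

Qc = [H⁺]·[F⁻] / [HF] = (0.0020)·(0.12) / (1.2) = 2.00×10⁻⁴
ΔG = RT ln(Qc/Kc) = (8.314 J mol⁻¹ K⁻¹)(318 K) × ln(2.00×10⁻⁴/5.0×10⁻⁴)
   = (2.644 kJ/mol)(-0.9163) = -2.42 kJ/mol
ΔG < 0, so the forward reaction is spontaneous (proceeds forward).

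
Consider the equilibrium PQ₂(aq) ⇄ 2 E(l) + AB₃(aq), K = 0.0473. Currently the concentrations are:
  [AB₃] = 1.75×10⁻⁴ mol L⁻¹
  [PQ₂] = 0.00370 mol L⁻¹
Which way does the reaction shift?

(E is a pure liquid — omitted from Q.)
Q = [AB₃] / [PQ₂] = (1.75×10⁻⁴) / (0.00370) = 0.0473
Q = 0.0473 = K, so the system is already at equilibrium.

neither direction; the system is at equilibrium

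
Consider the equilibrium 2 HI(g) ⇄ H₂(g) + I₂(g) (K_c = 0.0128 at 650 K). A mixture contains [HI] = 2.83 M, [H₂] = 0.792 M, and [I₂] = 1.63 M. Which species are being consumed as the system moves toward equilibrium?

H₂, I₂ (products)

Q_c = [H₂]·[I₂] / [HI]² = (0.792)·(1.63) / (2.83)² = 0.161
Q_c = 0.161 > K_c = 0.0128: net reverse reaction.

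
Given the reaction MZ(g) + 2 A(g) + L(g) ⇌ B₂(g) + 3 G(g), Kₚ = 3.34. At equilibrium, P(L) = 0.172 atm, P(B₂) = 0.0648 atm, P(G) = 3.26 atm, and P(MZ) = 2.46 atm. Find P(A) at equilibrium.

At equilibrium, Kₚ = P(B₂)·P(G)³ / (P(MZ)·P(A)²·P(L)) = 3.34.
(0.0648)·(3.26)³ / ((2.46)·(P(A))²·(0.172)) = 3.34
P(A)² = 1.59 ⇒ P(A) = 1.26 atm

P(A) = 1.26 atm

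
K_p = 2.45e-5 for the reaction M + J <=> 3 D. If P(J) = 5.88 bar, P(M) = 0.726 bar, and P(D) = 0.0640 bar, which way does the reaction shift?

Q_p = P(D)³ / (P(M)·P(J)) = (0.0640)³ / ((0.726)·(5.88)) = 6.14e-5
Q_p = 6.14e-5 > K_p = 2.45e-5, so the reverse reaction proceeds.

reverse (toward reactants)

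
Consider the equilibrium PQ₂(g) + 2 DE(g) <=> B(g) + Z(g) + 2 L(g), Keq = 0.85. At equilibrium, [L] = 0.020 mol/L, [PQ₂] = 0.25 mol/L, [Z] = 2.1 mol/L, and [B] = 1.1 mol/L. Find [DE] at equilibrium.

At equilibrium, Keq = [B]·[Z]·[L]² / ([PQ₂]·[DE]²) = 0.85.
(1.1)·(2.1)·(0.020)² / ((0.25)·([DE])²) = 0.85
[DE]² = 0.00435 ⇒ [DE] = 0.066 mol/L

[DE] = 0.066 mol/L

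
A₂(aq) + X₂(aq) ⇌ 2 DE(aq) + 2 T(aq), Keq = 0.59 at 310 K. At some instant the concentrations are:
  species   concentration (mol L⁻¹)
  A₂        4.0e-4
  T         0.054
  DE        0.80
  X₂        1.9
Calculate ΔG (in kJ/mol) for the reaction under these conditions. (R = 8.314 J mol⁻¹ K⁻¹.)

ΔG = 3.68 kJ/mol

Q = [DE]²·[T]² / ([A₂]·[X₂]) = (0.80)²·(0.054)² / ((4.0e-4)·(1.9)) = 2.46
ΔG = RT ln(Q/Keq) = (8.314 J mol⁻¹ K⁻¹)(310 K) × ln(2.46/0.59)
   = (2.577 kJ/mol)(1.428) = 3.68 kJ/mol
ΔG > 0, so the forward reaction is non-spontaneous (proceeds in reverse).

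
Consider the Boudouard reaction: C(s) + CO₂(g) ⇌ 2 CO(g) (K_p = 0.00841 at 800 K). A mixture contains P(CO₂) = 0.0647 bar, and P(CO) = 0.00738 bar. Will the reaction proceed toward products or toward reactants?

to the right

(C is a pure solid — omitted from Q_p.)
Q_p = P(CO)² / P(CO₂) = (0.00738)² / (0.0647) = 8.42e-4
Q_p = 8.42e-4 < K_p = 0.00841, so the forward reaction proceeds.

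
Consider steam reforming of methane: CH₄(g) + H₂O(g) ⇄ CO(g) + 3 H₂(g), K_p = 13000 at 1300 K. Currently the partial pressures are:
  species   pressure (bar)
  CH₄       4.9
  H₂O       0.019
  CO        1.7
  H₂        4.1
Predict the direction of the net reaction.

toward products

Q_p = P(CO)·P(H₂)³ / (P(CH₄)·P(H₂O)) = (1.7)·(4.1)³ / ((4.9)·(0.019)) = 1300
Q_p = 1300 < K_p = 13000, so the forward reaction proceeds.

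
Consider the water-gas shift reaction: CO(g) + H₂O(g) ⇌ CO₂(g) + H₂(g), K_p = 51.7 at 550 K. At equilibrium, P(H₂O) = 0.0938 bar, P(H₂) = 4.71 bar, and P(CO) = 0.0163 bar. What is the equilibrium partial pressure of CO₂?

At equilibrium, K_p = P(CO₂)·P(H₂) / (P(CO)·P(H₂O)) = 51.7.
(P(CO₂))·(4.71) / ((0.0163)·(0.0938)) = 51.7
P(CO₂) = 0.0168 bar

P(CO₂) = 0.0168 bar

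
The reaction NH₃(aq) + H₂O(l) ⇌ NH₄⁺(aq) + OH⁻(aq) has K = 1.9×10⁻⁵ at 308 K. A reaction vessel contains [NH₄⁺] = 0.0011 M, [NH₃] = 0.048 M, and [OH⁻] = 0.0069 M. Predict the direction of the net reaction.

reverse (toward reactants)

(H₂O is a pure liquid — omitted from Q.)
Q = [NH₄⁺]·[OH⁻] / [NH₃] = (0.0011)·(0.0069) / (0.048) = 1.6×10⁻⁴
Q = 1.6×10⁻⁴ > K = 1.9×10⁻⁵, so the reverse reaction proceeds.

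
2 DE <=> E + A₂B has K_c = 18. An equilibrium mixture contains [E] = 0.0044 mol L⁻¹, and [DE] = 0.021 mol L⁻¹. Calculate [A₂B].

[A₂B] = 1.8 mol L⁻¹

At equilibrium, K_c = [E]·[A₂B] / [DE]² = 18.
(0.0044)·([A₂B]) / (0.021)² = 18
[A₂B] = 1.80 = 1.8 mol L⁻¹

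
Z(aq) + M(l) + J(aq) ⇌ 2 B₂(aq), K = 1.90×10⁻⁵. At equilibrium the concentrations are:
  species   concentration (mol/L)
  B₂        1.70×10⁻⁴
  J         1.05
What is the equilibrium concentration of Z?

(M is a pure liquid — omitted from K.)
At equilibrium, K = [B₂]² / ([Z]·[J]) = 1.90×10⁻⁵.
(1.70×10⁻⁴)² / (([Z])·(1.05)) = 1.90×10⁻⁵
[Z] = 0.00145 mol/L

[Z] = 0.00145 mol/L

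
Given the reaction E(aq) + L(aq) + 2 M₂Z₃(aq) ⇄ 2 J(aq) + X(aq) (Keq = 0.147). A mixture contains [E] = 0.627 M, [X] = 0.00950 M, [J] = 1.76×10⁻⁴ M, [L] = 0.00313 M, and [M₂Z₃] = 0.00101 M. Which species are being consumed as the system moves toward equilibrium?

none (at equilibrium)

Q = [J]²·[X] / ([E]·[L]·[M₂Z₃]²) = (1.76×10⁻⁴)²·(0.00950) / ((0.627)·(0.00313)·(0.00101)²) = 0.147
Q = 0.147 = Keq; the system is at equilibrium.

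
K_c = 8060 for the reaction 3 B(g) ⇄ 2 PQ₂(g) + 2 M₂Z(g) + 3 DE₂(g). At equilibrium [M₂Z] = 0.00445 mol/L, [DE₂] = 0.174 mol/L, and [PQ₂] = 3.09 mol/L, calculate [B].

[B] = 4.98×10⁻⁴ mol/L

At equilibrium, K_c = [PQ₂]²·[M₂Z]²·[DE₂]³ / [B]³ = 8060.
(3.09)²·(0.00445)²·(0.174)³ / ([B])³ = 8060
[B]³ = 1.24×10⁻¹⁰ ⇒ [B] = 4.98×10⁻⁴ mol/L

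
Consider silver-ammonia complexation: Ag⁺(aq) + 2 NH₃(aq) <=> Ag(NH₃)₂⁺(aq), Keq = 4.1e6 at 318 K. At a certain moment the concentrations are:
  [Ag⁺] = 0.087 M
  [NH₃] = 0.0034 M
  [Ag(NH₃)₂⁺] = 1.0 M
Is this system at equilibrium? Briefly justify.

Q = [Ag(NH₃)₂⁺] / ([Ag⁺]·[NH₃]²) = (1.0) / ((0.087)·(0.0034)²) = 9.9e5
Q = 9.9e5 < Keq = 4.1e6: net forward reaction.

no; Q < K, reaction proceeds forward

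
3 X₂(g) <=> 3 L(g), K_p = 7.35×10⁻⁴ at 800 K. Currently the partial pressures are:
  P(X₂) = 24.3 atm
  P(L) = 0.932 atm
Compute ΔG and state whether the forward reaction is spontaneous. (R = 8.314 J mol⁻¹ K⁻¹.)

Q_p = P(L)³ / P(X₂)³ = (0.932)³ / (24.3)³ = 5.64×10⁻⁵
ΔG = RT ln(Q_p/K_p) = (8.314 J mol⁻¹ K⁻¹)(800 K) × ln(5.64×10⁻⁵/7.35×10⁻⁴)
   = (6.651 kJ/mol)(-2.567) = -17.1 kJ/mol
ΔG < 0, so the forward reaction is spontaneous (proceeds forward).

ΔG = -17.1 kJ/mol; the forward reaction is spontaneous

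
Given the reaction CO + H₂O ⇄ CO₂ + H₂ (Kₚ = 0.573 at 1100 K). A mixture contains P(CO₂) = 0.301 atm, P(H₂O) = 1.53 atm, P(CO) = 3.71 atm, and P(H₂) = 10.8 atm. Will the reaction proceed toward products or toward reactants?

no net change (already at equilibrium)

Qₚ = P(CO₂)·P(H₂) / (P(CO)·P(H₂O)) = (0.301)·(10.8) / ((3.71)·(1.53)) = 0.573
Qₚ = 0.573 = Kₚ, so the system is already at equilibrium.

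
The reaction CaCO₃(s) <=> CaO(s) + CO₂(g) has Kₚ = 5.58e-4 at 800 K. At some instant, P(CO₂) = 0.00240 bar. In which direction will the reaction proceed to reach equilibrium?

(CaCO₃, CaO are pure solids — omitted from Qₚ.)
Qₚ = P(CO₂) = 0.00240
Qₚ = 0.00240 > Kₚ = 5.58e-4, so the reverse reaction proceeds.

to the left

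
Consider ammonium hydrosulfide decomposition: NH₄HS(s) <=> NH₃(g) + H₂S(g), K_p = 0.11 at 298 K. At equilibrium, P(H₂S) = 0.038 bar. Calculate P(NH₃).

(NH₄HS is a pure solid — omitted from K_p.)
At equilibrium, K_p = P(NH₃)·P(H₂S) = 0.11.
(P(NH₃))·(0.038) = 0.11
P(NH₃) = 2.89 = 2.9 bar

P(NH₃) = 2.9 bar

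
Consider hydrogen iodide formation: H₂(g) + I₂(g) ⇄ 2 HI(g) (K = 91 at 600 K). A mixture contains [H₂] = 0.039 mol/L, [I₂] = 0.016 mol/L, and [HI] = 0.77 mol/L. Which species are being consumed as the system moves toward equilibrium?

Q = [HI]² / ([H₂]·[I₂]) = (0.77)² / ((0.039)·(0.016)) = 950
Q = 950 > K = 91: net reverse reaction.

HI (products)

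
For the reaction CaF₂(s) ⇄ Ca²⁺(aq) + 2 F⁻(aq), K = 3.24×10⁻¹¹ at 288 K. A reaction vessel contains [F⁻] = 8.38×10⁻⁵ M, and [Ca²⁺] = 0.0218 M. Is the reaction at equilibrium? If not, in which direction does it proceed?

(CaF₂ is a pure solid — omitted from Q.)
Q = [Ca²⁺]·[F⁻]² = (0.0218)·(8.38×10⁻⁵)² = 1.53×10⁻¹⁰
Q = 1.53×10⁻¹⁰ > K = 3.24×10⁻¹¹, so the reverse reaction proceeds.

to the left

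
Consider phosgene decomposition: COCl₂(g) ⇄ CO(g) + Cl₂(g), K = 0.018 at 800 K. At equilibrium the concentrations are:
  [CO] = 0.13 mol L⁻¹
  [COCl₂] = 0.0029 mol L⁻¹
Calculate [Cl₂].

At equilibrium, K = [CO]·[Cl₂] / [COCl₂] = 0.018.
(0.13)·([Cl₂]) / (0.0029) = 0.018
[Cl₂] = 4.02e-4 = 4.0e-4 mol L⁻¹

[Cl₂] = 4.0e-4 mol L⁻¹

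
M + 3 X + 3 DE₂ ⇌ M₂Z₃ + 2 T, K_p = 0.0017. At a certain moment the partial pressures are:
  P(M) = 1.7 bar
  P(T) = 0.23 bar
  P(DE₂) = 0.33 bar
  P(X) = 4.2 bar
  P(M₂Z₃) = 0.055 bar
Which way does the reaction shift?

toward products

Q_p = P(M₂Z₃)·P(T)² / (P(M)·P(X)³·P(DE₂)³) = (0.055)·(0.23)² / ((1.7)·(4.2)³·(0.33)³) = 6.4×10⁻⁴
Q_p = 6.4×10⁻⁴ < K_p = 0.0017, so the forward reaction proceeds.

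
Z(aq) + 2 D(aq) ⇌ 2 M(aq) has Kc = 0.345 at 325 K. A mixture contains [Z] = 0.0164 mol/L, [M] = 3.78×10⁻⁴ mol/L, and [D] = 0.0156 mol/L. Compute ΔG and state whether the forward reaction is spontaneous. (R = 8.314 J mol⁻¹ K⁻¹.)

Qc = [M]² / ([Z]·[D]²) = (3.78×10⁻⁴)² / ((0.0164)·(0.0156)²) = 0.0358
ΔG = RT ln(Qc/Kc) = (8.314 J mol⁻¹ K⁻¹)(325 K) × ln(0.0358/0.345)
   = (2.702 kJ/mol)(-2.266) = -6.12 kJ/mol
ΔG < 0, so the forward reaction is spontaneous (proceeds forward).

ΔG = -6.12 kJ/mol; the forward reaction is spontaneous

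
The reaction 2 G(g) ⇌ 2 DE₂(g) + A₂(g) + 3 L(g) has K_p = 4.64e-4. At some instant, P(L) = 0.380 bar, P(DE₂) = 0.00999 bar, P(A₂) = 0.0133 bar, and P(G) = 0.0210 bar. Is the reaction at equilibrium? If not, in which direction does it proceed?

Q_p = P(DE₂)²·P(A₂)·P(L)³ / P(G)² = (0.00999)²·(0.0133)·(0.380)³ / (0.0210)² = 1.65e-4
Q_p = 1.65e-4 < K_p = 4.64e-4, so the forward reaction proceeds.

to the right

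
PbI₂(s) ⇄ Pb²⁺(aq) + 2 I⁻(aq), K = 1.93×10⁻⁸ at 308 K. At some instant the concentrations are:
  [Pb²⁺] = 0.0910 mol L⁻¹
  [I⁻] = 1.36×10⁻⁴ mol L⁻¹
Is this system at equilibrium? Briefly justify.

(PbI₂ is a pure solid — omitted from Q.)
Q = [Pb²⁺]·[I⁻]² = (0.0910)·(1.36×10⁻⁴)² = 1.68×10⁻⁹
Q = 1.68×10⁻⁹ < K = 1.93×10⁻⁸: net forward reaction.

no; Q < K, reaction proceeds forward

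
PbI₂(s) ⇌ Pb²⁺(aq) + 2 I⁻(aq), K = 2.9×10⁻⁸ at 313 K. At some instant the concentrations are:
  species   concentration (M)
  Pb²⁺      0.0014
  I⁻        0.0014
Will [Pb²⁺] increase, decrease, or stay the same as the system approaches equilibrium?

(PbI₂ is a pure solid — omitted from Q.)
Q = [Pb²⁺]·[I⁻]² = (0.0014)·(0.0014)² = 2.7×10⁻⁹
Q = 2.7×10⁻⁹ < K = 2.9×10⁻⁸: net forward reaction.
Pb²⁺ is a product, so it increases.

increase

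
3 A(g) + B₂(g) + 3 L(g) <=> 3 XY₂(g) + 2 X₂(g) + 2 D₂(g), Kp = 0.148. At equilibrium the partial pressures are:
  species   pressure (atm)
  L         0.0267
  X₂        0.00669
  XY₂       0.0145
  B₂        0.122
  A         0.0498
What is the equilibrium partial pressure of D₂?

P(D₂) = 0.558 atm

At equilibrium, Kp = P(XY₂)³·P(X₂)²·P(D₂)² / (P(A)³·P(B₂)·P(L)³) = 0.148.
(0.0145)³·(0.00669)²·(P(D₂))² / ((0.0498)³·(0.122)·(0.0267)³) = 0.148
P(D₂)² = 0.311 ⇒ P(D₂) = 0.558 atm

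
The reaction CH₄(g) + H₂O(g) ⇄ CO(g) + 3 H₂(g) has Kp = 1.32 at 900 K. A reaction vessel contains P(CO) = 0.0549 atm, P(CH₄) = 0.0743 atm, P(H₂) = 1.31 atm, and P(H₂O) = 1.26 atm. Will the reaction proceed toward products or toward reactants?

Qp = P(CO)·P(H₂)³ / (P(CH₄)·P(H₂O)) = (0.0549)·(1.31)³ / ((0.0743)·(1.26)) = 1.32
Qp = 1.32 = Kp, so the system is already at equilibrium.

neither direction; the system is at equilibrium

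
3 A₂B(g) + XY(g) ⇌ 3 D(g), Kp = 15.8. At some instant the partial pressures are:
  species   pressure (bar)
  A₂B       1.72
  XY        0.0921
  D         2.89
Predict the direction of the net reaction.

to the left

Qp = P(D)³ / (P(A₂B)³·P(XY)) = (2.89)³ / ((1.72)³·(0.0921)) = 51.5
Qp = 51.5 > Kp = 15.8, so the reverse reaction proceeds.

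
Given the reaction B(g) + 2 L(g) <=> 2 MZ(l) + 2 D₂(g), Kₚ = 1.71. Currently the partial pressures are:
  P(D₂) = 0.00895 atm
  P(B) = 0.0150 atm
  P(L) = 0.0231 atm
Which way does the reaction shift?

(MZ is a pure liquid — omitted from Qₚ.)
Qₚ = P(D₂)² / (P(B)·P(L)²) = (0.00895)² / ((0.0150)·(0.0231)²) = 10.0
Qₚ = 10.0 > Kₚ = 1.71, so the reverse reaction proceeds.

in the reverse direction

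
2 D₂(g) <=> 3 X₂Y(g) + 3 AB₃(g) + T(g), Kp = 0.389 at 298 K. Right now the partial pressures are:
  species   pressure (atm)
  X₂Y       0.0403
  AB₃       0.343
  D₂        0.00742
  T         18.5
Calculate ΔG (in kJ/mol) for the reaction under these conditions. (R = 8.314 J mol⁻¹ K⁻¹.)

Qp = P(X₂Y)³·P(AB₃)³·P(T) / P(D₂)² = (0.0403)³·(0.343)³·(18.5) / (0.00742)² = 0.887
ΔG = RT ln(Qp/Kp) = (8.314 J mol⁻¹ K⁻¹)(298 K) × ln(0.887/0.389)
   = (2.478 kJ/mol)(0.8243) = 2.04 kJ/mol
ΔG > 0, so the forward reaction is non-spontaneous (proceeds in reverse).

ΔG = 2.04 kJ/mol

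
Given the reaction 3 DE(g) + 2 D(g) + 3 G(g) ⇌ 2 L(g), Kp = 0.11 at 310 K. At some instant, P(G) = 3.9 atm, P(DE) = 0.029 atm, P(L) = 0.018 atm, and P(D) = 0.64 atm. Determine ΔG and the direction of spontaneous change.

Qp = P(L)² / (P(DE)³·P(D)²·P(G)³) = (0.018)² / ((0.029)³·(0.64)²·(3.9)³) = 0.547
ΔG = RT ln(Qp/Kp) = (8.314 J mol⁻¹ K⁻¹)(310 K) × ln(0.547/0.11)
   = (2.577 kJ/mol)(1.604) = 4.13 kJ/mol
ΔG > 0, so the forward reaction is non-spontaneous (proceeds in reverse).

ΔG = 4.13 kJ/mol; the forward reaction is non-spontaneous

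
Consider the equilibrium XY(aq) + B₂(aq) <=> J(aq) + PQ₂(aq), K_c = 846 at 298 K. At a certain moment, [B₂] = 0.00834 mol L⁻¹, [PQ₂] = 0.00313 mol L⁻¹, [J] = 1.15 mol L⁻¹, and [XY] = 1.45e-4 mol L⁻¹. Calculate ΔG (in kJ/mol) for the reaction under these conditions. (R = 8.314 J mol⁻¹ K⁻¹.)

Q_c = [J]·[PQ₂] / ([XY]·[B₂]) = (1.15)·(0.00313) / ((1.45e-4)·(0.00834)) = 2980
ΔG = RT ln(Q_c/K_c) = (8.314 J mol⁻¹ K⁻¹)(298 K) × ln(2980/846)
   = (2.478 kJ/mol)(1.259) = 3.12 kJ/mol
ΔG > 0, so the forward reaction is non-spontaneous (proceeds in reverse).

ΔG = 3.12 kJ/mol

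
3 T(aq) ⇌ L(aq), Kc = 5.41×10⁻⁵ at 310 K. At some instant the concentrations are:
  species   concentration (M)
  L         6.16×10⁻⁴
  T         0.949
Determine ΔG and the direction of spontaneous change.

ΔG = 6.67 kJ/mol; the forward reaction is non-spontaneous

Qc = [L] / [T]³ = (6.16×10⁻⁴) / (0.949)³ = 7.21×10⁻⁴
ΔG = RT ln(Qc/Kc) = (8.314 J mol⁻¹ K⁻¹)(310 K) × ln(7.21×10⁻⁴/5.41×10⁻⁵)
   = (2.577 kJ/mol)(2.590) = 6.67 kJ/mol
ΔG > 0, so the forward reaction is non-spontaneous (proceeds in reverse).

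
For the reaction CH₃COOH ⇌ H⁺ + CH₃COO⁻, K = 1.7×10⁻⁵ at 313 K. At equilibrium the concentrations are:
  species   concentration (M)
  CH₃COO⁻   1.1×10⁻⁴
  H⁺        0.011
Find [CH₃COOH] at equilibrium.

[CH₃COOH] = 0.071 M

At equilibrium, K = [H⁺]·[CH₃COO⁻] / [CH₃COOH] = 1.7×10⁻⁵.
(0.011)·(1.1×10⁻⁴) / ([CH₃COOH]) = 1.7×10⁻⁵
[CH₃COOH] = 0.0712 = 0.071 M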